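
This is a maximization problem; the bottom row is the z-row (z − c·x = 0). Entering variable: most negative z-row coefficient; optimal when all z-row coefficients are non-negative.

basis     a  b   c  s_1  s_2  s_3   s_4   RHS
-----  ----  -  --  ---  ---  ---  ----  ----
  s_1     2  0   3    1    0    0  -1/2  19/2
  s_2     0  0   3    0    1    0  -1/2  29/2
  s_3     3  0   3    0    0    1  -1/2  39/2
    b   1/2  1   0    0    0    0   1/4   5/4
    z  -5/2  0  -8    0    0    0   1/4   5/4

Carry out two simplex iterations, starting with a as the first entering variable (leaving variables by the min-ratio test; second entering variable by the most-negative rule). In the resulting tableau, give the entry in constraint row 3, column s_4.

-1/2

Ratio test on column a — row 1: (19/2)/2 = 19/4; row 2: entry 0 ≤ 0; row 3: (39/2)/3 = 13/2; row 4: (5/4)/(1/2) = 5/2. Minimum is 5/2 at row 4 (b leaves); pivot element 1/2.
Divide row 4 by 1/2; eliminate column a from the other rows.
Second iteration: most negative z-row entry is -8 in column c, so c enters.
Ratio test on column c — row 1: (9/2)/3 = 3/2; row 2: (29/2)/3 = 29/6; row 3: 12/3 = 4; row 4: entry 0 ≤ 0. Minimum is 3/2 at row 1 (s_1 leaves); pivot element 3.
Divide row 1 by 3; eliminate column c from the other rows.
After both pivots, the entry at constraint row 3, column s_4 is -1/2.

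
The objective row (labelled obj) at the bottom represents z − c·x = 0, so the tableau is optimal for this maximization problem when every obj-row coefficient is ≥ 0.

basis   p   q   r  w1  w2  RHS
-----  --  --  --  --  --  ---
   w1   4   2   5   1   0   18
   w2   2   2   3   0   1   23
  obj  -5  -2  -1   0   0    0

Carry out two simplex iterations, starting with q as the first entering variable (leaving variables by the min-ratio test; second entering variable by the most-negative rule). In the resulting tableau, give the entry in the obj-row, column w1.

Ratio test on column q — row 1: 18/2 = 9; row 2: 23/2 = 23/2. Minimum is 9 at row 1 (w1 leaves); pivot element 2.
Divide row 1 by 2; eliminate column q from the other rows.
Second iteration: most negative obj-row entry is -1 in column p, so p enters.
Ratio test on column p — row 1: 9/2 = 9/2; row 2: entry -2 ≤ 0. Minimum is 9/2 at row 1 (q leaves); pivot element 2.
Divide row 1 by 2; eliminate column p from the other rows.
After both pivots, the entry at the obj-row, column w1 is 5/4.

5/4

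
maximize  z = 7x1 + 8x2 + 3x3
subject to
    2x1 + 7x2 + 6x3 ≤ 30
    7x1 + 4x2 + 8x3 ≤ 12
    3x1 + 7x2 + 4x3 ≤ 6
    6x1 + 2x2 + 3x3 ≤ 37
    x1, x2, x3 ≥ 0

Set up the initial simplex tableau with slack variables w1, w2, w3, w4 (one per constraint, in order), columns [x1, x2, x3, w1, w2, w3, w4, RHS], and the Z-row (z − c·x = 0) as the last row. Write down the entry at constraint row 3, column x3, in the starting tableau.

4

Constraint 3 has coefficient 4 on x3.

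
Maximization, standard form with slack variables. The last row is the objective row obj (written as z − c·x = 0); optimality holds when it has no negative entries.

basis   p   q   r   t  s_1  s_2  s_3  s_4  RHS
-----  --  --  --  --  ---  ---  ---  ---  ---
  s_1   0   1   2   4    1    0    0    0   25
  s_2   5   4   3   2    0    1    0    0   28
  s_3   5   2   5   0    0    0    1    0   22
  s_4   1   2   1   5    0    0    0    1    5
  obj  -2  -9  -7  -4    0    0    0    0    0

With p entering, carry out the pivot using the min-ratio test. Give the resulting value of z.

44/5

Ratio test on column p — row 1: entry 0 ≤ 0; row 2: 28/5 = 28/5; row 3: 22/5 = 22/5; row 4: 5/1 = 5. Minimum is 22/5 at row 3 (s_3 leaves); pivot element 5.
Pivot on row 3; the obj-row RHS becomes 0 − (-2)·(22/5) = 44/5.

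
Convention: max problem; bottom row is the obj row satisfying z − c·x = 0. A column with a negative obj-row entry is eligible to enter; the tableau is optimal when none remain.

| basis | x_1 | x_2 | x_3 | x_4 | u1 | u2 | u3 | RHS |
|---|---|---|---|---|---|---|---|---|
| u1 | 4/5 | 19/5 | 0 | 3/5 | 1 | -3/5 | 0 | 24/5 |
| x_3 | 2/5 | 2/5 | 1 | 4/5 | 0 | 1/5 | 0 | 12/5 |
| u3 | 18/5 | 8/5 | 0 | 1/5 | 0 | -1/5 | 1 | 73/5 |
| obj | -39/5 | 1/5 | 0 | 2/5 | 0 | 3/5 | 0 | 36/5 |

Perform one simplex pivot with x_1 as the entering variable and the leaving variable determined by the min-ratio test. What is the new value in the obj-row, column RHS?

233/6

Ratio test on column x_1 — row 1: (24/5)/(4/5) = 6; row 2: (12/5)/(2/5) = 6; row 3: (73/5)/(18/5) = 73/18. Minimum is 73/18 at row 3 (u3 leaves); pivot element 18/5.
Divide row 3 by 18/5; eliminate column x_1 from the other rows.
obj-row update in column RHS: 36/5 − (-39/5)·(73/18) = 233/6.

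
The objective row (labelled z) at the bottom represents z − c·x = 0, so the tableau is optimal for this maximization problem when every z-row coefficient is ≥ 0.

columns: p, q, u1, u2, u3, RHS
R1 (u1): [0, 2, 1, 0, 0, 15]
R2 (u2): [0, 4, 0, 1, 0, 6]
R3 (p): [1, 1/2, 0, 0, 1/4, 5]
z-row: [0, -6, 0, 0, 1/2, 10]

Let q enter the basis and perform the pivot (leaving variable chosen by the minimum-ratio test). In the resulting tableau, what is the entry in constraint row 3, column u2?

Ratio test on column q — row 1: 15/2 = 15/2; row 2: 6/4 = 3/2; row 3: 5/(1/2) = 10. Minimum is 3/2 at row 2 (u2 leaves); pivot element 4.
Divide row 2 by 4; eliminate column q from the other rows.
Row 3 update in column u2: 0 − (1/2)·(1/4) = -1/8.

-1/8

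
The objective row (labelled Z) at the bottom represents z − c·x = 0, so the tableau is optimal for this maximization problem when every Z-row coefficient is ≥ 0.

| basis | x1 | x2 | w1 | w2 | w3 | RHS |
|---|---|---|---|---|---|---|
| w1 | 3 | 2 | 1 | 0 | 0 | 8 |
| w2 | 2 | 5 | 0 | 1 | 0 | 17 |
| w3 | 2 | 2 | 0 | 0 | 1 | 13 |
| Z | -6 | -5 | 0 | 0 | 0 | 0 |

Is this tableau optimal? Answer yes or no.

The Z-row has a negative entry -6 in column x1, so it is not optimal.

no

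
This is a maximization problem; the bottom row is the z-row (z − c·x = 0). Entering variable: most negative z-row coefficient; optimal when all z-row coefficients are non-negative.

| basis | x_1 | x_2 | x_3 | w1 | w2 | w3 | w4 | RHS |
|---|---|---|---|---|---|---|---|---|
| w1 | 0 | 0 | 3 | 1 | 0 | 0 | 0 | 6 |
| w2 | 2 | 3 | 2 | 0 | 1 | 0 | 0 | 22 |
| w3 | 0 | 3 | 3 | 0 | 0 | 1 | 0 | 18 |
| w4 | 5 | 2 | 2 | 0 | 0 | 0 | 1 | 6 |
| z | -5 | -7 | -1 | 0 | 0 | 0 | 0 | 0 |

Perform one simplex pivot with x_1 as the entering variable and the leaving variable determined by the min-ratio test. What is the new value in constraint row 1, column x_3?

3

Ratio test on column x_1 — row 1: entry 0 ≤ 0; row 2: 22/2 = 11; row 3: entry 0 ≤ 0; row 4: 6/5 = 6/5. Minimum is 6/5 at row 4 (w4 leaves); pivot element 5.
Divide row 4 by 5; eliminate column x_1 from the other rows.
Row 1 update in column x_3: 3 − 0·(2/5) = 3.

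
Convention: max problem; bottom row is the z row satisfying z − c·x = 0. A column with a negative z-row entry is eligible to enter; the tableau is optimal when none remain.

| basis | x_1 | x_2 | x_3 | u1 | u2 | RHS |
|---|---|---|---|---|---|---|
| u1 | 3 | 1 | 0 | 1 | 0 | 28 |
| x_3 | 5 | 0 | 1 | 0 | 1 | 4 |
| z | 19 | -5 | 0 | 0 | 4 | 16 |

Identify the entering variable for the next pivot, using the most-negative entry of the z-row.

Negative z-row entries: x_2: -5.
The most negative is -5 in column x_2, so x_2 enters.

x_2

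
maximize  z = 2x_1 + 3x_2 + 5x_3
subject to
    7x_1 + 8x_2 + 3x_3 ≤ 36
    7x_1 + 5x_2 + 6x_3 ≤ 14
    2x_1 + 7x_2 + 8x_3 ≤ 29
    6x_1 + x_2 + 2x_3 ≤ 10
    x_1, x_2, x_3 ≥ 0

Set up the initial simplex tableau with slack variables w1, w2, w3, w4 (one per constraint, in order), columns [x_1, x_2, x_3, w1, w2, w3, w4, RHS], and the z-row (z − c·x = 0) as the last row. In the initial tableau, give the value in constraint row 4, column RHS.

10

The RHS of constraint 4 is b_4 = 10.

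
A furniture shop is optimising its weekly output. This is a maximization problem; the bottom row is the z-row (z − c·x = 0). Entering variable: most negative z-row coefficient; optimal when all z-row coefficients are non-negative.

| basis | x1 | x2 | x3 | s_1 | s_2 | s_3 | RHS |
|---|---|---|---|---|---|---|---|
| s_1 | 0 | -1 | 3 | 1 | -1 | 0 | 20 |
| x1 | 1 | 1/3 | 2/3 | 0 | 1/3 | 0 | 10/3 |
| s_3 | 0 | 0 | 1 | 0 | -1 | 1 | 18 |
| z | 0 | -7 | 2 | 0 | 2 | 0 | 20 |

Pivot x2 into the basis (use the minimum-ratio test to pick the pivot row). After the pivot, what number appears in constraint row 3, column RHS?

18

Ratio test on column x2 — row 1: entry -1 ≤ 0; row 2: (10/3)/(1/3) = 10; row 3: entry 0 ≤ 0. Minimum is 10 at row 2 (x1 leaves); pivot element 1/3.
Divide row 2 by 1/3; eliminate column x2 from the other rows.
Row 3 update in column RHS: 18 − 0·10 = 18.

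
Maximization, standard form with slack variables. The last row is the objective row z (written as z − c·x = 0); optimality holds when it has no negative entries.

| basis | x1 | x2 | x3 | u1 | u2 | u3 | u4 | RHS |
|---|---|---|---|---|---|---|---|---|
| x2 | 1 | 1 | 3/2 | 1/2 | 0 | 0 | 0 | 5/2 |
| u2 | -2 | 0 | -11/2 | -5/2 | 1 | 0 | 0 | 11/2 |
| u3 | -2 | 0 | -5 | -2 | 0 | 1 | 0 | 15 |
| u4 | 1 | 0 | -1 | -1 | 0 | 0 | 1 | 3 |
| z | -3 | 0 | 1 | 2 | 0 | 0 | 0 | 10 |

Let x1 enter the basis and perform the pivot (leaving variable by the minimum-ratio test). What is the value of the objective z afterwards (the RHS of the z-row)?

35/2

Ratio test on column x1 — row 1: (5/2)/1 = 5/2; row 2: entry -2 ≤ 0; row 3: entry -2 ≤ 0; row 4: 3/1 = 3. Minimum is 5/2 at row 1 (x2 leaves); pivot element 1.
Pivot on row 1; the z-row RHS becomes 10 − (-3)·(5/2) = 35/2.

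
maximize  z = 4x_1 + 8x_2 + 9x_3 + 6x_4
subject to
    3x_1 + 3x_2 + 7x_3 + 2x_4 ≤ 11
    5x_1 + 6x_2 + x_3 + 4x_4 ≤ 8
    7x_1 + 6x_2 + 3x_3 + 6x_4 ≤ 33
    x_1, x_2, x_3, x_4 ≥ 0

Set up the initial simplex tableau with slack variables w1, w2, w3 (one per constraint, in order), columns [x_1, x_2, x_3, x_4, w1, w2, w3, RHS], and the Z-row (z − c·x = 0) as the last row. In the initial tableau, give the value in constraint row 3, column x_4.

6

Constraint 3 has coefficient 6 on x_4.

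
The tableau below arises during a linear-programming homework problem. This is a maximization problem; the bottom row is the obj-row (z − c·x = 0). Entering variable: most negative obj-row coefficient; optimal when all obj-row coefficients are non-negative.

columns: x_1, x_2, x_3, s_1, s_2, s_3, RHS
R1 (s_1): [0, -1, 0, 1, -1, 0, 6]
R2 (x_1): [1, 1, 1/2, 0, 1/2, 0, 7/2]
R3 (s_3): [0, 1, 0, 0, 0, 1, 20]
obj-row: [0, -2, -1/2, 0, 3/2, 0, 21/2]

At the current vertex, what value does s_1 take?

s_1 is basic (row 1); its value is the RHS of that row, 6.

6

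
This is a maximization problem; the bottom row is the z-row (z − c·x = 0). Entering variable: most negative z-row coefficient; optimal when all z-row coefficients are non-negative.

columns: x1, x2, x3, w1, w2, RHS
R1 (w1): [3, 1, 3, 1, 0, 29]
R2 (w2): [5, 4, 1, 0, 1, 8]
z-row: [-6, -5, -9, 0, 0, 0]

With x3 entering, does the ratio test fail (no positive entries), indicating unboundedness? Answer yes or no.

no

Column x3 has positive entries in row(s) 1, 2, so the ratio test bounds it — not unbounded.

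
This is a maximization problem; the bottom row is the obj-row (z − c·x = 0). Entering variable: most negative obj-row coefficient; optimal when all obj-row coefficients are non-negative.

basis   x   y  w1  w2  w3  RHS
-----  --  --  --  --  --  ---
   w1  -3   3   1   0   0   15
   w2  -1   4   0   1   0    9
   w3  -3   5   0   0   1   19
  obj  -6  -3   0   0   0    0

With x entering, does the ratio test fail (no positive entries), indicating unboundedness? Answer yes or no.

yes

Every constraint-row entry in column x is ≤ 0, so increasing x is unbounded.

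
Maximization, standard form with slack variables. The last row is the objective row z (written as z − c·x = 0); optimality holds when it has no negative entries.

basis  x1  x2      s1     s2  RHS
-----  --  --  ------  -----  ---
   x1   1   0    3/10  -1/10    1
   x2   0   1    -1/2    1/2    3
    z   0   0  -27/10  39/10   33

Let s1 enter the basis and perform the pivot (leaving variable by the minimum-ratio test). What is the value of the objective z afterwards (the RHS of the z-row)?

42

Ratio test on column s1 — row 1: 1/(3/10) = 10/3; row 2: entry -1/2 ≤ 0. Minimum is 10/3 at row 1 (x1 leaves); pivot element 3/10.
Pivot on row 1; the z-row RHS becomes 33 − (-27/10)·(10/3) = 42.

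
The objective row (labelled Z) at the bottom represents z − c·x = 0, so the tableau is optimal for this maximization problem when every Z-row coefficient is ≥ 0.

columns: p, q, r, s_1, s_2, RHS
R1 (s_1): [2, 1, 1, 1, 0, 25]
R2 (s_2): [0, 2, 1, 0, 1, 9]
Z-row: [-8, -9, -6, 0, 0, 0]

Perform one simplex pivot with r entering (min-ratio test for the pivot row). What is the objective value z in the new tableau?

54

Ratio test on column r — row 1: 25/1 = 25; row 2: 9/1 = 9. Minimum is 9 at row 2 (s_2 leaves); pivot element 1.
Pivot on row 2; the Z-row RHS becomes 0 − (-6)·9 = 54.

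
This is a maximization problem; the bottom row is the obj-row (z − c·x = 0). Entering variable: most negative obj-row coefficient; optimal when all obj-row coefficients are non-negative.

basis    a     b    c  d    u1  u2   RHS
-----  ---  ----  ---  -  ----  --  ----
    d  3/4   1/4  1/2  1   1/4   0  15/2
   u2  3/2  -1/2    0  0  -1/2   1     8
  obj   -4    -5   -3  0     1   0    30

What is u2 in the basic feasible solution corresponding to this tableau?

u2 is basic (row 2); its value is the RHS of that row, 8.

8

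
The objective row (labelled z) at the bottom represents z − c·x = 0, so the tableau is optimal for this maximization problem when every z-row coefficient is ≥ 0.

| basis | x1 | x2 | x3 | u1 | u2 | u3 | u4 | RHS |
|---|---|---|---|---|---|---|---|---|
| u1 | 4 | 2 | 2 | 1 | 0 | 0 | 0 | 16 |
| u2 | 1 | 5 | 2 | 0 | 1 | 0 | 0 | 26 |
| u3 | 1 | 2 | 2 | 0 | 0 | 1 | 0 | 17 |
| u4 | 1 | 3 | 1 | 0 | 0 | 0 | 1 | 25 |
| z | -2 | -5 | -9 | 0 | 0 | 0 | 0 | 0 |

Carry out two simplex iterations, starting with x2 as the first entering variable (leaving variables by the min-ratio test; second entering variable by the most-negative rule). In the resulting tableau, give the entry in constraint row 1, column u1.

Ratio test on column x2 — row 1: 16/2 = 8; row 2: 26/5 = 26/5; row 3: 17/2 = 17/2; row 4: 25/3 = 25/3. Minimum is 26/5 at row 2 (u2 leaves); pivot element 5.
Divide row 2 by 5; eliminate column x2 from the other rows.
Second iteration: most negative z-row entry is -7 in column x3, so x3 enters.
Ratio test on column x3 — row 1: (28/5)/(6/5) = 14/3; row 2: (26/5)/(2/5) = 13; row 3: (33/5)/(6/5) = 11/2; row 4: entry -1/5 ≤ 0. Minimum is 14/3 at row 1 (u1 leaves); pivot element 6/5.
Divide row 1 by 6/5; eliminate column x3 from the other rows.
After both pivots, the entry at constraint row 1, column u1 is 5/6.

5/6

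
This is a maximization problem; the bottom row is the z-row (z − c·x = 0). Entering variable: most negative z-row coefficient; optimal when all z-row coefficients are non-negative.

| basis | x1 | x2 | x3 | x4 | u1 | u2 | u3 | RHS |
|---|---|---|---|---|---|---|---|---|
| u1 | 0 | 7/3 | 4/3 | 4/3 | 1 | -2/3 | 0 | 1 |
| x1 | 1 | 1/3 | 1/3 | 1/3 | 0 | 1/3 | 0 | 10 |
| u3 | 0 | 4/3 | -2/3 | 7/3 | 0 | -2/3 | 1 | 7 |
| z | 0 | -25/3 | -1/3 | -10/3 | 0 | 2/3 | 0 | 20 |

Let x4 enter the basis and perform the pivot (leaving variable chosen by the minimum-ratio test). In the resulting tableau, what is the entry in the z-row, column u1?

Ratio test on column x4 — row 1: 1/(4/3) = 3/4; row 2: 10/(1/3) = 30; row 3: 7/(7/3) = 3. Minimum is 3/4 at row 1 (u1 leaves); pivot element 4/3.
Divide row 1 by 4/3; eliminate column x4 from the other rows.
z-row update in column u1: 0 − (-10/3)·(3/4) = 5/2.

5/2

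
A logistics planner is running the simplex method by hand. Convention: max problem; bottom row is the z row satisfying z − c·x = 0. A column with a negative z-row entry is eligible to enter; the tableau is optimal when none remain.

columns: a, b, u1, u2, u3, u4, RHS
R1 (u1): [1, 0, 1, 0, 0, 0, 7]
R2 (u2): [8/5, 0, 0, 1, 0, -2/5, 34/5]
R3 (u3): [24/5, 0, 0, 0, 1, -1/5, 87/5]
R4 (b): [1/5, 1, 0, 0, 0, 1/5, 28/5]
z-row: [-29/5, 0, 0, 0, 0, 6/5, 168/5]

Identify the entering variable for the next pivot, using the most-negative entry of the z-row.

a

Negative z-row entries: a: -29/5.
The most negative is -29/5 in column a, so a enters.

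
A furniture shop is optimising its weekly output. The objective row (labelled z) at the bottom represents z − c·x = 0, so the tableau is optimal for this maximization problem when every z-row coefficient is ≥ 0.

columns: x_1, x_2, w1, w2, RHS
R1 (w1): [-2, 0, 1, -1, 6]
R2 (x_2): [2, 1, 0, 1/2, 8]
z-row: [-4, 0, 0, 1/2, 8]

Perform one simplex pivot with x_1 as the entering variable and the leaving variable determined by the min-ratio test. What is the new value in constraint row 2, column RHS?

Ratio test on column x_1 — row 1: entry -2 ≤ 0; row 2: 8/2 = 4. Minimum is 4 at row 2 (x_2 leaves); pivot element 2.
Divide row 2 by 2; eliminate column x_1 from the other rows.
In the new row 2, the RHS entry is the old entry divided by the pivot: 8/2 = 4.

4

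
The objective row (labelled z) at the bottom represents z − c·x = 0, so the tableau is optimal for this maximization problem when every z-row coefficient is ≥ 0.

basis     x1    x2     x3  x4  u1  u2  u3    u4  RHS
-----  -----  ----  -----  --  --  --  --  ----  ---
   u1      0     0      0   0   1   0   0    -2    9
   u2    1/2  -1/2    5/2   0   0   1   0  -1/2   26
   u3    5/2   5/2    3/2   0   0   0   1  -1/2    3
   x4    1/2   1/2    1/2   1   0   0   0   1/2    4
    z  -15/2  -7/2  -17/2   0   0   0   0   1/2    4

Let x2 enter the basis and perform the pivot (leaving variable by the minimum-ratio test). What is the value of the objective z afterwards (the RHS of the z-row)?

41/5

Ratio test on column x2 — row 1: entry 0 ≤ 0; row 2: entry -1/2 ≤ 0; row 3: 3/(5/2) = 6/5; row 4: 4/(1/2) = 8. Minimum is 6/5 at row 3 (u3 leaves); pivot element 5/2.
Pivot on row 3; the z-row RHS becomes 4 − (-7/2)·(6/5) = 41/5.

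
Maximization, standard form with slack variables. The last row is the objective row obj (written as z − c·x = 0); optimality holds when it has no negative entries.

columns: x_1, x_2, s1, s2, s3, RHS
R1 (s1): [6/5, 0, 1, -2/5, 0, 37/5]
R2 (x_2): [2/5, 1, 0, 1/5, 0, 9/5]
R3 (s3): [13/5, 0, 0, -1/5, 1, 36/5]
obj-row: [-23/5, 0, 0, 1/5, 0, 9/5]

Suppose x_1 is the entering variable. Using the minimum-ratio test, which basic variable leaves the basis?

s3

Column x_1 entries and ratios — s1: (37/5)/(6/5) = 37/6; x_2: (9/5)/(2/5) = 9/2; s3: (36/5)/(13/5) = 36/13.
Smallest ratio is 36/13 in the row of s3, so s3 leaves.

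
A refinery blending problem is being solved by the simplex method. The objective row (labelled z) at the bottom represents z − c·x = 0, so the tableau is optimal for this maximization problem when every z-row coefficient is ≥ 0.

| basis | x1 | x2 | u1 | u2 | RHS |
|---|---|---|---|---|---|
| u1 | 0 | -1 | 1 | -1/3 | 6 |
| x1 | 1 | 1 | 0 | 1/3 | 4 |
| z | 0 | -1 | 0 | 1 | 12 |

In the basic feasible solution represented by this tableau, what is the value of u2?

u2 is not in the basis, so in the current basic feasible solution u2 = 0.

0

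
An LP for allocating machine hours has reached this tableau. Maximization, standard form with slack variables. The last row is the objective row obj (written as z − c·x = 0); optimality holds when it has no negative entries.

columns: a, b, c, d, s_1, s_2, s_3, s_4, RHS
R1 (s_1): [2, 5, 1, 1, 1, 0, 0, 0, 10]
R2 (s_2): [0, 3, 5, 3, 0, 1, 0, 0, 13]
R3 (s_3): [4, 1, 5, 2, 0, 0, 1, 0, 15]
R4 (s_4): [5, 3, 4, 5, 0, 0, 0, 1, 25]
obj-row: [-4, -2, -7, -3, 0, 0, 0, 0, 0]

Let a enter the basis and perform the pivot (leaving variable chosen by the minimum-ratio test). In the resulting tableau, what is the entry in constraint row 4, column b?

7/4

Ratio test on column a — row 1: 10/2 = 5; row 2: entry 0 ≤ 0; row 3: 15/4 = 15/4; row 4: 25/5 = 5. Minimum is 15/4 at row 3 (s_3 leaves); pivot element 4.
Divide row 3 by 4; eliminate column a from the other rows.
Row 4 update in column b: 3 − 5·(1/4) = 7/4.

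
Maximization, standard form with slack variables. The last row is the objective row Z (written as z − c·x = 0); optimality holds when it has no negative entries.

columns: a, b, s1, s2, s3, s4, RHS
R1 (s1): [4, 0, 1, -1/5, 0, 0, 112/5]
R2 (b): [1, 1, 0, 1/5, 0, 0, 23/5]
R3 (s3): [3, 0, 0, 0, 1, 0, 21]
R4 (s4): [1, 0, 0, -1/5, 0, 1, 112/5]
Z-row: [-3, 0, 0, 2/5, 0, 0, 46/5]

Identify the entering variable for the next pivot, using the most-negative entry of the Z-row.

Negative Z-row entries: a: -3.
The most negative is -3 in column a, so a enters.

a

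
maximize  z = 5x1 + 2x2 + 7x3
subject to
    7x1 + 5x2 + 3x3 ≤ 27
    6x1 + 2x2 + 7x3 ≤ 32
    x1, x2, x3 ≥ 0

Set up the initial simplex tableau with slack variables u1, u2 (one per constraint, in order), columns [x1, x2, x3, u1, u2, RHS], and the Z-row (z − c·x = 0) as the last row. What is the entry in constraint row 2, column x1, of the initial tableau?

6

Constraint 2 has coefficient 6 on x1.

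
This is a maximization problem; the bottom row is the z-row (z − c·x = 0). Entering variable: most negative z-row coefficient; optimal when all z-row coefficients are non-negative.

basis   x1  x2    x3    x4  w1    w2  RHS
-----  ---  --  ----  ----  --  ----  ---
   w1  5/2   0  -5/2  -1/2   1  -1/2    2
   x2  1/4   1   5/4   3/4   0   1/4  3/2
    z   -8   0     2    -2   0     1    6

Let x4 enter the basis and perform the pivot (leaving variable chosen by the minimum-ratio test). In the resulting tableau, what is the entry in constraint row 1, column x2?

Ratio test on column x4 — row 1: entry -1/2 ≤ 0; row 2: (3/2)/(3/4) = 2. Minimum is 2 at row 2 (x2 leaves); pivot element 3/4.
Divide row 2 by 3/4; eliminate column x4 from the other rows.
Row 1 update in column x2: 0 − (-1/2)·(4/3) = 2/3.

2/3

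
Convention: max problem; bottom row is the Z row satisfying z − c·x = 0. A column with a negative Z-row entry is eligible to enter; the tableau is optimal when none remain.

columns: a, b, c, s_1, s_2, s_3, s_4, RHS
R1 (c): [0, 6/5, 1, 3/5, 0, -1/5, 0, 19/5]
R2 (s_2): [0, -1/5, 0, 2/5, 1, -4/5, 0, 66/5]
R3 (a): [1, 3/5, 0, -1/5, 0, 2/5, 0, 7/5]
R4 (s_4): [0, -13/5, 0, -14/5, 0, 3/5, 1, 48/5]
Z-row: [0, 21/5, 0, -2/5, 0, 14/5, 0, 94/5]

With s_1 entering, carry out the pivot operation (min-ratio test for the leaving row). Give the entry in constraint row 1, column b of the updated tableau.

2

Ratio test on column s_1 — row 1: (19/5)/(3/5) = 19/3; row 2: (66/5)/(2/5) = 33; row 3: entry -1/5 ≤ 0; row 4: entry -14/5 ≤ 0. Minimum is 19/3 at row 1 (c leaves); pivot element 3/5.
Divide row 1 by 3/5; eliminate column s_1 from the other rows.
In the new row 1, the b entry is the old entry divided by the pivot: (6/5)/(3/5) = 2.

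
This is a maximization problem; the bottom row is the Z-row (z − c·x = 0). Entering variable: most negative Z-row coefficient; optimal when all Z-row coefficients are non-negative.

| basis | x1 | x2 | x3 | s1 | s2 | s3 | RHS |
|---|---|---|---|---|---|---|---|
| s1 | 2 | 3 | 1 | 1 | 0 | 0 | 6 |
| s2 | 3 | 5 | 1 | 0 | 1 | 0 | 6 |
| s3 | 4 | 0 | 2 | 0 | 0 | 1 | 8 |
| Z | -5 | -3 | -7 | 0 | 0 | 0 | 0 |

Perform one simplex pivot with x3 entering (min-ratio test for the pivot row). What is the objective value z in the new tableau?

Ratio test on column x3 — row 1: 6/1 = 6; row 2: 6/1 = 6; row 3: 8/2 = 4. Minimum is 4 at row 3 (s3 leaves); pivot element 2.
Pivot on row 3; the Z-row RHS becomes 0 − (-7)·4 = 28.

28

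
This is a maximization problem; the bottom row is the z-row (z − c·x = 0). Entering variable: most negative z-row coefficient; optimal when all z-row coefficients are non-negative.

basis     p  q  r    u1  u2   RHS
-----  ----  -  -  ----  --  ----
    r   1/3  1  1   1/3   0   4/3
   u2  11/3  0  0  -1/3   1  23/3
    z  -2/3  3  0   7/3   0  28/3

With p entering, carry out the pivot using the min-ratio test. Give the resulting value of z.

118/11

Ratio test on column p — row 1: (4/3)/(1/3) = 4; row 2: (23/3)/(11/3) = 23/11. Minimum is 23/11 at row 2 (u2 leaves); pivot element 11/3.
Pivot on row 2; the z-row RHS becomes 28/3 − (-2/3)·(23/11) = 118/11.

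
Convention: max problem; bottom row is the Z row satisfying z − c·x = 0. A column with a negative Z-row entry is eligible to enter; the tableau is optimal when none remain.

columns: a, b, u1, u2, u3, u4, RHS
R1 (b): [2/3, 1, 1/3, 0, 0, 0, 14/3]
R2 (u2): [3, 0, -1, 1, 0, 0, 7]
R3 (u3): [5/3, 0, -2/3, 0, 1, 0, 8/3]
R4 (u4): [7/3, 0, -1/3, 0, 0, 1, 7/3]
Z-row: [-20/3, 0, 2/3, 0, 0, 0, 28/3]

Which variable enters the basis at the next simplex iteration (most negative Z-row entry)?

a

Negative Z-row entries: a: -20/3.
The most negative is -20/3 in column a, so a enters.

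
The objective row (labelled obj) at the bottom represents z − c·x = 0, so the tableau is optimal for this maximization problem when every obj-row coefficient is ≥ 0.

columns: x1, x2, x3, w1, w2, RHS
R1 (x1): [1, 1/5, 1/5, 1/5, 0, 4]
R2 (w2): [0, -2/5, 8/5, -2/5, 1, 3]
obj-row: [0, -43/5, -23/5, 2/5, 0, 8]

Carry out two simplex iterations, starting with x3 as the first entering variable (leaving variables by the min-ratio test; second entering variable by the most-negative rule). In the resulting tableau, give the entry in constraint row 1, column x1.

4

Ratio test on column x3 — row 1: 4/(1/5) = 20; row 2: 3/(8/5) = 15/8. Minimum is 15/8 at row 2 (w2 leaves); pivot element 8/5.
Divide row 2 by 8/5; eliminate column x3 from the other rows.
Second iteration: most negative obj-row entry is -39/4 in column x2, so x2 enters.
Ratio test on column x2 — row 1: (29/8)/(1/4) = 29/2; row 2: entry -1/4 ≤ 0. Minimum is 29/2 at row 1 (x1 leaves); pivot element 1/4.
Divide row 1 by 1/4; eliminate column x2 from the other rows.
After both pivots, the entry at constraint row 1, column x1 is 4.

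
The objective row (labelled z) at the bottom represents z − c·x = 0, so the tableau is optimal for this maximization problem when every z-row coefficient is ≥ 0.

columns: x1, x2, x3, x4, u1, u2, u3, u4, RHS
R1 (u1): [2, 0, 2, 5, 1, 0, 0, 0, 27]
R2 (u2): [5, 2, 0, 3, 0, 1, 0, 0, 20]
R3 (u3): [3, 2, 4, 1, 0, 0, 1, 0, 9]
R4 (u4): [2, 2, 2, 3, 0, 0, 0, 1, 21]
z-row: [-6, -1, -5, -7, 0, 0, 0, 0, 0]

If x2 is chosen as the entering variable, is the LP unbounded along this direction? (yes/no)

Column x2 has positive entries in row(s) 2, 3, 4, so the ratio test bounds it — not unbounded.

no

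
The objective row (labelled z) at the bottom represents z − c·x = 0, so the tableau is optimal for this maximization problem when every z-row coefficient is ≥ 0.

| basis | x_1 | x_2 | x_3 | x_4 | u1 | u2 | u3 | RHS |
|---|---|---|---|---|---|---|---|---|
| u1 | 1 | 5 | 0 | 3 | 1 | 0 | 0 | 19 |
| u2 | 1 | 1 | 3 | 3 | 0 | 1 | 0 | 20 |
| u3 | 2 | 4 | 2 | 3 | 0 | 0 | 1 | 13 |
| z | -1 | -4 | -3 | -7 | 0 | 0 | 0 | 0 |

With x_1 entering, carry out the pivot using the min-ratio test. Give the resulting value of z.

13/2

Ratio test on column x_1 — row 1: 19/1 = 19; row 2: 20/1 = 20; row 3: 13/2 = 13/2. Minimum is 13/2 at row 3 (u3 leaves); pivot element 2.
Pivot on row 3; the z-row RHS becomes 0 − (-1)·(13/2) = 13/2.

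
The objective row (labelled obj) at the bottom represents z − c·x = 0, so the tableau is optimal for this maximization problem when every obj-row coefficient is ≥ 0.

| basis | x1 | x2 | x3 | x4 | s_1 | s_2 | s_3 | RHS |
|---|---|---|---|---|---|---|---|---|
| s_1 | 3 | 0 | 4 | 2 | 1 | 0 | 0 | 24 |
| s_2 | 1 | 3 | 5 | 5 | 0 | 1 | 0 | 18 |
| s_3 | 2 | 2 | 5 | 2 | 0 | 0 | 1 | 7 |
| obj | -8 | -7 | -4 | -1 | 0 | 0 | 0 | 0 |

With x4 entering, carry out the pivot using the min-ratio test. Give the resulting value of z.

7/2

Ratio test on column x4 — row 1: 24/2 = 12; row 2: 18/5 = 18/5; row 3: 7/2 = 7/2. Minimum is 7/2 at row 3 (s_3 leaves); pivot element 2.
Pivot on row 3; the obj-row RHS becomes 0 − (-1)·(7/2) = 7/2.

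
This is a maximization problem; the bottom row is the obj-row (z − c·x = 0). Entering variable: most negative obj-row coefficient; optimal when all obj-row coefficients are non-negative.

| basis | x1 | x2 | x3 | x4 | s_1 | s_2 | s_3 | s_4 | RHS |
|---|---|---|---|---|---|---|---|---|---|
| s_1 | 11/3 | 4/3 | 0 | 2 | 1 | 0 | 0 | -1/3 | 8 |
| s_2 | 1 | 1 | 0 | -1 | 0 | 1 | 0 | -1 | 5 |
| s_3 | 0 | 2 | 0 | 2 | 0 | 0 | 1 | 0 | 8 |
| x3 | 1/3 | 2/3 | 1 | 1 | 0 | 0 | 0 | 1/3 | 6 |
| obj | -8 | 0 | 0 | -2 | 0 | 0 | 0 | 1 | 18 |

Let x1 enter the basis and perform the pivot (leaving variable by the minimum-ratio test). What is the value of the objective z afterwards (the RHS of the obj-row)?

390/11

Ratio test on column x1 — row 1: 8/(11/3) = 24/11; row 2: 5/1 = 5; row 3: entry 0 ≤ 0; row 4: 6/(1/3) = 18. Minimum is 24/11 at row 1 (s_1 leaves); pivot element 11/3.
Pivot on row 1; the obj-row RHS becomes 18 − (-8)·(24/11) = 390/11.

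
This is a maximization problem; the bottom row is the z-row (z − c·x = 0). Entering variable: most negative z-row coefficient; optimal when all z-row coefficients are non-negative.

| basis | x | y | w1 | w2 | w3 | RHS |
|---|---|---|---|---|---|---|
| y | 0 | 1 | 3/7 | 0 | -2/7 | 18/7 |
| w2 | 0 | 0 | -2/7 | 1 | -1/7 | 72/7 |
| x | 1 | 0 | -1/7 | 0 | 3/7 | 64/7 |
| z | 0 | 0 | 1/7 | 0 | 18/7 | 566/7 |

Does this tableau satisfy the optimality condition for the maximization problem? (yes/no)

Every z-row coefficient is ≥ 0, so the tableau is optimal.

yes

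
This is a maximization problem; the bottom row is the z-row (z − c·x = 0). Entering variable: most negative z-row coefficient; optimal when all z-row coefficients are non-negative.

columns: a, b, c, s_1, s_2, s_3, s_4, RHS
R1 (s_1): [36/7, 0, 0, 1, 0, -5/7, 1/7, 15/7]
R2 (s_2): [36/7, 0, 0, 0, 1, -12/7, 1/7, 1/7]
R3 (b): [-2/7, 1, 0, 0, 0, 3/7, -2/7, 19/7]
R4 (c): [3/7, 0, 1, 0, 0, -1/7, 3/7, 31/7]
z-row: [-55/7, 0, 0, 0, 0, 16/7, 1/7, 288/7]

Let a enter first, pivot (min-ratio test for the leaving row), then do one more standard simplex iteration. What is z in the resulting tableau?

1513/36

Ratio test on column a — row 1: (15/7)/(36/7) = 5/12; row 2: (1/7)/(36/7) = 1/36; row 3: entry -2/7 ≤ 0; row 4: (31/7)/(3/7) = 31/3. Minimum is 1/36 at row 2 (s_2 leaves); pivot element 36/7.
Pivot on row 2; the z-row RHS becomes 288/7 − (-55/7)·(1/36) = 1489/36.
Next entering variable (most negative z-row entry -1/3): s_3.
Ratio test on column s_3 — row 1: 2/1 = 2; row 2: entry -1/3 ≤ 0; row 3: (49/18)/(1/3) = 49/6; row 4: entry 0 ≤ 0. Minimum is 2 at row 1 (s_1 leaves); pivot element 1.
After the second pivot the z-row RHS is 1489/36 − (-1/3)·2 = 1513/36.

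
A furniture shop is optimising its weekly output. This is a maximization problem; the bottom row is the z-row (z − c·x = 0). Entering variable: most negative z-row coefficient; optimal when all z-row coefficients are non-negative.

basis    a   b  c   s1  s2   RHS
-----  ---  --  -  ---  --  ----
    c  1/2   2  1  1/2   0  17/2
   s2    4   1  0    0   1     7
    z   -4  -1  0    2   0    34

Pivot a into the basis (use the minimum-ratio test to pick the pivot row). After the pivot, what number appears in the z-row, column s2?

1

Ratio test on column a — row 1: (17/2)/(1/2) = 17; row 2: 7/4 = 7/4. Minimum is 7/4 at row 2 (s2 leaves); pivot element 4.
Divide row 2 by 4; eliminate column a from the other rows.
z-row update in column s2: 0 − (-4)·(1/4) = 1.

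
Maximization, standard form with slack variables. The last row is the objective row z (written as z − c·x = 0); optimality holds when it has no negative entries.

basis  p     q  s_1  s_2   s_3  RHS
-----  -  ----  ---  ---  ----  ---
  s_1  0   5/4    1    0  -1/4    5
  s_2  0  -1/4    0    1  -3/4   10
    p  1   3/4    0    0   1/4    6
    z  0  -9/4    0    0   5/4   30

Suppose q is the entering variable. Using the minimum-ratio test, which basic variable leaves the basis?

s_1

Column q entries and ratios — s_1: 5/(5/4) = 4; s_2: -1/4 ≤ 0, skip; p: 6/(3/4) = 8.
Smallest ratio is 4 in the row of s_1, so s_1 leaves.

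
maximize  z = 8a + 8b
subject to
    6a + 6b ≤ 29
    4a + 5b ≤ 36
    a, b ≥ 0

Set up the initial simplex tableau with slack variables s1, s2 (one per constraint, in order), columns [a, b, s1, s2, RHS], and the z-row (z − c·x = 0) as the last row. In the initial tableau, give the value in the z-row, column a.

The z-row carries the negated objective coefficients: the a entry is -8.

-8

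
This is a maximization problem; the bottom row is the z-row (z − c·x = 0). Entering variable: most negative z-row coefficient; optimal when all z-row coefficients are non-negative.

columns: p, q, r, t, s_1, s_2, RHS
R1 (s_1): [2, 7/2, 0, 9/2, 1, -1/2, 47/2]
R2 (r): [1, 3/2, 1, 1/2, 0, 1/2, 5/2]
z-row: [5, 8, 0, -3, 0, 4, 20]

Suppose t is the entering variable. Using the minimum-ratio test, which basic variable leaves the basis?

r

Column t entries and ratios — s_1: (47/2)/(9/2) = 47/9; r: (5/2)/(1/2) = 5.
Smallest ratio is 5 in the row of r, so r leaves.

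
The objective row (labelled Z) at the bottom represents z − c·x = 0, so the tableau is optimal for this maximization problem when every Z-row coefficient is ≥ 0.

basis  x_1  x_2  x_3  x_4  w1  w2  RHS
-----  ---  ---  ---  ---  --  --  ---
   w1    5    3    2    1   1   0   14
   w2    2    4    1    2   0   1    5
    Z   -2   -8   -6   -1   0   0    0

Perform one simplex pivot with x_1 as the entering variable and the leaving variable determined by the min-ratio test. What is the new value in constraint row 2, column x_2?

Ratio test on column x_1 — row 1: 14/5 = 14/5; row 2: 5/2 = 5/2. Minimum is 5/2 at row 2 (w2 leaves); pivot element 2.
Divide row 2 by 2; eliminate column x_1 from the other rows.
In the new row 2, the x_2 entry is the old entry divided by the pivot: 4/2 = 2.

2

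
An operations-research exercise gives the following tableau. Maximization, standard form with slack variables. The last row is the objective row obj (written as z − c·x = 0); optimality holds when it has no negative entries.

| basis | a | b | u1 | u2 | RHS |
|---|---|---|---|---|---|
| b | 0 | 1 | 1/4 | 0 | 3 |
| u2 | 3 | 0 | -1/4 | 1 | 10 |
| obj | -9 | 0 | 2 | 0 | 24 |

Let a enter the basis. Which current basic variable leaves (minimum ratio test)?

u2

Column a entries and ratios — b: 0 ≤ 0, skip; u2: 10/3 = 10/3.
Smallest ratio is 10/3 in the row of u2, so u2 leaves.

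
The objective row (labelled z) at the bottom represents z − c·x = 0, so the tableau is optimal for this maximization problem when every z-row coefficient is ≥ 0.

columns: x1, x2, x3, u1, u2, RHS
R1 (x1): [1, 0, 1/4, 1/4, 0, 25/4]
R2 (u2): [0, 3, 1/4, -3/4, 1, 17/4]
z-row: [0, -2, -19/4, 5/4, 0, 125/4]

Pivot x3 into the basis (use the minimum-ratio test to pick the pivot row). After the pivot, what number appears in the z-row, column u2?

Ratio test on column x3 — row 1: (25/4)/(1/4) = 25; row 2: (17/4)/(1/4) = 17. Minimum is 17 at row 2 (u2 leaves); pivot element 1/4.
Divide row 2 by 1/4; eliminate column x3 from the other rows.
z-row update in column u2: 0 − (-19/4)·4 = 19.

19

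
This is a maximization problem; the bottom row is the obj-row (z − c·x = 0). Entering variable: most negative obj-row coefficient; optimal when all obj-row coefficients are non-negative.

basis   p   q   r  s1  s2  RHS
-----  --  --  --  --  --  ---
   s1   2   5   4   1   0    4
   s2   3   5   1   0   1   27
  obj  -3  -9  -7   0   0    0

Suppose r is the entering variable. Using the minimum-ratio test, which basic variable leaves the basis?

Column r entries and ratios — s1: 4/4 = 1; s2: 27/1 = 27.
Smallest ratio is 1 in the row of s1, so s1 leaves.

s1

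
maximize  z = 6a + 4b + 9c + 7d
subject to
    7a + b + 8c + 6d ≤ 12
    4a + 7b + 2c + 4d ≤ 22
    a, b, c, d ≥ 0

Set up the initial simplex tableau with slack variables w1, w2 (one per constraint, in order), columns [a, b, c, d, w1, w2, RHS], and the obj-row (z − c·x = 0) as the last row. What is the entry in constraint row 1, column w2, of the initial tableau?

Slack w2 belongs to constraint 2; its column is the unit vector e_2, so the entry in row 1 is 0.

0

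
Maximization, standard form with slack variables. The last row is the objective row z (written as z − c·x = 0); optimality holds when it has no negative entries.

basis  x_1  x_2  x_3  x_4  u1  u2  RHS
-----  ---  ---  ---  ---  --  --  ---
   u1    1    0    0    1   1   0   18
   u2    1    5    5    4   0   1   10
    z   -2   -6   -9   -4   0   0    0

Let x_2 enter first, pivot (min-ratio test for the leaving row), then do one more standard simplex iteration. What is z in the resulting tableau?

18

Ratio test on column x_2 — row 1: entry 0 ≤ 0; row 2: 10/5 = 2. Minimum is 2 at row 2 (u2 leaves); pivot element 5.
Pivot on row 2; the z-row RHS becomes 0 − (-6)·2 = 12.
Next entering variable (most negative z-row entry -3): x_3.
Ratio test on column x_3 — row 1: entry 0 ≤ 0; row 2: 2/1 = 2. Minimum is 2 at row 2 (x_2 leaves); pivot element 1.
After the second pivot the z-row RHS is 12 − (-3)·2 = 18.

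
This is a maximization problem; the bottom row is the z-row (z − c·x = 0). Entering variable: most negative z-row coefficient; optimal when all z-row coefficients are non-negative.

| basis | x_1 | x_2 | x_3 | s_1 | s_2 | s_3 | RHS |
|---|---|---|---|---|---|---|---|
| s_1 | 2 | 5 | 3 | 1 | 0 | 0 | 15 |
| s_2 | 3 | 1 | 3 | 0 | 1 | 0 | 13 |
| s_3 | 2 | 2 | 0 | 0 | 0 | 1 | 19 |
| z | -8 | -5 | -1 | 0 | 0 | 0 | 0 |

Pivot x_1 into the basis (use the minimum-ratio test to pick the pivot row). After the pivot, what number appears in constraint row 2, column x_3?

Ratio test on column x_1 — row 1: 15/2 = 15/2; row 2: 13/3 = 13/3; row 3: 19/2 = 19/2. Minimum is 13/3 at row 2 (s_2 leaves); pivot element 3.
Divide row 2 by 3; eliminate column x_1 from the other rows.
In the new row 2, the x_3 entry is the old entry divided by the pivot: 3/3 = 1.

1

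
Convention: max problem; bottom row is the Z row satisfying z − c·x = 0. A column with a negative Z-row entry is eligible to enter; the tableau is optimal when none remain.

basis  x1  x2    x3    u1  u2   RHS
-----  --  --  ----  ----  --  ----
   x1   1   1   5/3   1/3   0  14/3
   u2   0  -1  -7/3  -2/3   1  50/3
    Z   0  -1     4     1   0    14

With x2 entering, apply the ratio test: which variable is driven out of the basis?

Column x2 entries and ratios — x1: (14/3)/1 = 14/3; u2: -1 ≤ 0, skip.
Smallest ratio is 14/3 in the row of x1, so x1 leaves.

x1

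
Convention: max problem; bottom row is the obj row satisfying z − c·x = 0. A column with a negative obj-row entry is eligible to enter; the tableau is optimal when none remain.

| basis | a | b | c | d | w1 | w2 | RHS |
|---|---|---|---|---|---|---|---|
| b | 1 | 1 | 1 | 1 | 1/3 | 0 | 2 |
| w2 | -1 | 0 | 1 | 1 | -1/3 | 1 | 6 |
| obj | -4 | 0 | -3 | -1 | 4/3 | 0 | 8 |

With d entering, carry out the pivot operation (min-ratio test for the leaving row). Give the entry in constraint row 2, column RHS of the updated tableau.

Ratio test on column d — row 1: 2/1 = 2; row 2: 6/1 = 6. Minimum is 2 at row 1 (b leaves); pivot element 1.
Divide row 1 by 1; eliminate column d from the other rows.
Row 2 update in column RHS: 6 − 1·2 = 4.

4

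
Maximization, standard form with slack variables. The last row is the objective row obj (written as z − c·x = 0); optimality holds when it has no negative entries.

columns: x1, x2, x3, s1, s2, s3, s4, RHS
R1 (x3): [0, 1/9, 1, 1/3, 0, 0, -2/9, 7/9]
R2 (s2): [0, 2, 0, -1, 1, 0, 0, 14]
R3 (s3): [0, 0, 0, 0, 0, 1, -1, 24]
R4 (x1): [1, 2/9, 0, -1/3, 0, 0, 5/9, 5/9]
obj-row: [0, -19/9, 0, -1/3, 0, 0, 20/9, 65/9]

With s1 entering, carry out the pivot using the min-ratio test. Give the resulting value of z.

8

Ratio test on column s1 — row 1: (7/9)/(1/3) = 7/3; row 2: entry -1 ≤ 0; row 3: entry 0 ≤ 0; row 4: entry -1/3 ≤ 0. Minimum is 7/3 at row 1 (x3 leaves); pivot element 1/3.
Pivot on row 1; the obj-row RHS becomes 65/9 − (-1/3)·(7/3) = 8.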